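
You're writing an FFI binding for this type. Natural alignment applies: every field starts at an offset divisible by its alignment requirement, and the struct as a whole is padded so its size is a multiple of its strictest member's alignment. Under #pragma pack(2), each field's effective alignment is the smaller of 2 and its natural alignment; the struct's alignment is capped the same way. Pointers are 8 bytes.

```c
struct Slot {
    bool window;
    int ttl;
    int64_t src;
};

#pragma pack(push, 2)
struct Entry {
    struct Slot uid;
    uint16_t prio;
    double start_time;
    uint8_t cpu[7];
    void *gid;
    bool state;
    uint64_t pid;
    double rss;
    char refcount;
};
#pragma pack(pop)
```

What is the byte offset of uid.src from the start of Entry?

Slot: window at 0 (size 1, align 1) → ends 1; pad 3 to align 4 for ttl; ttl at 4 (size 4, align 4) → ends 8; src at 8 (size 8, align 8) → ends 16; total 16 bytes, alignment 8
uid at 0 (size 16, align 2) → ends 16
within Slot: src at 8
0 + 8 = 8

8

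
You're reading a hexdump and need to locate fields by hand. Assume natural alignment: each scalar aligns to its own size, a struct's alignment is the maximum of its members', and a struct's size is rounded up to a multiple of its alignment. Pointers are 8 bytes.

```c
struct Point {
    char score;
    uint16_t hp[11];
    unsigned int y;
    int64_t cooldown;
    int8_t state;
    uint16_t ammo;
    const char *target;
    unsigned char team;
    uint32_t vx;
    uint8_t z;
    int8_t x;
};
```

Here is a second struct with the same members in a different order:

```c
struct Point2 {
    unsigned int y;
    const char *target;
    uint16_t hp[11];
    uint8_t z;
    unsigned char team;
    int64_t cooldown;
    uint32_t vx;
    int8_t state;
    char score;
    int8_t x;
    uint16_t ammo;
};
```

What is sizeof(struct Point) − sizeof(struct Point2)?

8

0..1  score  (1B, 1-aligned)
1..2  -- padding (1B)
2..24  hp  (22B, 2-aligned)
24..28  y  (4B, 4-aligned)
28..32  -- padding (4B)
32..40  cooldown  (8B, 8-aligned)
40..41  state  (1B, 1-aligned)
41..42  -- padding (1B)
42..44  ammo  (2B, 2-aligned)
44..48  -- padding (4B)
48..56  target  (8B, 8-aligned)
56..57  team  (1B, 1-aligned)
57..60  -- padding (3B)
60..64  vx  (4B, 4-aligned)
64..65  z  (1B, 1-aligned)
65..66  x  (1B, 1-aligned)
66..72  -- tail padding (6B)
sizeof = 72, alignof = 8
— Point2 —
0..4  y  (4B, 4-aligned)
4..8  -- padding (4B)
8..16  target  (8B, 8-aligned)
16..38  hp  (22B, 2-aligned)
38..39  z  (1B, 1-aligned)
39..40  team  (1B, 1-aligned)
40..48  cooldown  (8B, 8-aligned)
48..52  vx  (4B, 4-aligned)
52..53  state  (1B, 1-aligned)
53..54  score  (1B, 1-aligned)
54..55  x  (1B, 1-aligned)
55..56  -- padding (1B)
56..58  ammo  (2B, 2-aligned)
58..64  -- tail padding (6B)
sizeof = 64, alignof = 8
72 − 64 = 8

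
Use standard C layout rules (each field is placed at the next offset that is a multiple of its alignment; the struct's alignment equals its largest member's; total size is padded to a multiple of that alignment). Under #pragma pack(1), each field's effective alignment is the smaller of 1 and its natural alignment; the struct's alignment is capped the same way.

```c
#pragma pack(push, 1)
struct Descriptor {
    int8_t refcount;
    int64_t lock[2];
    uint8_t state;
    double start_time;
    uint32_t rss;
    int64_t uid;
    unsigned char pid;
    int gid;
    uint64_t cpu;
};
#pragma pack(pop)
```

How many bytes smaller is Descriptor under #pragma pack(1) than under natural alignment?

natural layout:
  @0: refcount [1B, align 1] → 1
  +7 pad (align 8)
  @8: lock [16B, align 8] → 24
  @24: state [1B, align 1] → 25
  +7 pad (align 8)
  @32: start_time [8B, align 8] → 40
  @40: rss [4B, align 4] → 44
  +4 pad (align 8)
  @48: uid [8B, align 8] → 56
  @56: pid [1B, align 1] → 57
  +3 pad (align 4)
  @60: gid [4B, align 4] → 64
  @64: cpu [8B, align 8] → 72
  size 72, align 8
packed(1) layout:
  @0: refcount [1B, align 1] → 1
  @1: lock [16B, align 1] → 17
  @17: state [1B, align 1] → 18
  @18: start_time [8B, align 1] → 26
  @26: rss [4B, align 1] → 30
  @30: uid [8B, align 1] → 38
  @38: pid [1B, align 1] → 39
  @39: gid [4B, align 1] → 43
  @43: cpu [8B, align 1] → 51
  size 51, align 1
72 − 51 = 21

21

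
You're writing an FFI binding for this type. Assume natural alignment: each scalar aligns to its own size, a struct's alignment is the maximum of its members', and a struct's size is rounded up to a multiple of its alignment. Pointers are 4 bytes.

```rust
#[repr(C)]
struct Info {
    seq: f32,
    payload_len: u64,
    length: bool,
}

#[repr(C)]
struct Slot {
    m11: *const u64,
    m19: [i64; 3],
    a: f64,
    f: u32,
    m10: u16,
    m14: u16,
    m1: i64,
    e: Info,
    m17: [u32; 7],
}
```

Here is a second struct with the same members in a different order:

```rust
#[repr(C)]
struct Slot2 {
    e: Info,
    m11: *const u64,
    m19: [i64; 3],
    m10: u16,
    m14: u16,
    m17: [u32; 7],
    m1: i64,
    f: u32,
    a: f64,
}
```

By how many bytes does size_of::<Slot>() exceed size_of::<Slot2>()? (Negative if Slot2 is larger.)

Info: @0: seq [4B, align 4] → 4; +4 pad (align 8); @8: payload_len [8B, align 8] → 16; @16: length [1B, align 1] → 17; +7 tail pad (align 8); size 24, align 8
@0: m11 [4B, align 4] → 4
+4 pad (align 8)
@8: m19 [24B, align 8] → 32
@32: a [8B, align 8] → 40
@40: f [4B, align 4] → 44
@44: m10 [2B, align 2] → 46
@46: m14 [2B, align 2] → 48
@48: m1 [8B, align 8] → 56
@56: e [24B, align 8] → 80
@80: m17 [28B, align 4] → 108
+4 tail pad (align 8)
size 112, align 8
— Slot2 —
@0: e [24B, align 8] → 24
@24: m11 [4B, align 4] → 28
+4 pad (align 8)
@32: m19 [24B, align 8] → 56
@56: m10 [2B, align 2] → 58
@58: m14 [2B, align 2] → 60
@60: m17 [28B, align 4] → 88
@88: m1 [8B, align 8] → 96
@96: f [4B, align 4] → 100
+4 pad (align 8)
@104: a [8B, align 8] → 112
size 112, align 8
112 − 112 = 0

0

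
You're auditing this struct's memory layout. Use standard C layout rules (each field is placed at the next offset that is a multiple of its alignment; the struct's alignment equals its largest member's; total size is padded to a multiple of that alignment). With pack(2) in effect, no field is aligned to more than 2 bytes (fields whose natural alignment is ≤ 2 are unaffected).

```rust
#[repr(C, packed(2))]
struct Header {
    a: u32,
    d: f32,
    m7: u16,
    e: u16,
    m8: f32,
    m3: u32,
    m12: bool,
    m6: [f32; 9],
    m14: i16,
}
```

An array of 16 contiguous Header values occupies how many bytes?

a at 0 (size 4, align 2) → ends 4
d at 4 (size 4, align 2) → ends 8
m7 at 8 (size 2, align 2) → ends 10
e at 10 (size 2, align 2) → ends 12
m8 at 12 (size 4, align 2) → ends 16
m3 at 16 (size 4, align 2) → ends 20
m12 at 20 (size 1, align 1) → ends 21
pad 1 to align 2 for m6
m6 at 22 (size 36, align 2) → ends 58
m14 at 58 (size 2, align 2) → ends 60
total 60 bytes, alignment 2
array of 16: 16 × 60 = 960

960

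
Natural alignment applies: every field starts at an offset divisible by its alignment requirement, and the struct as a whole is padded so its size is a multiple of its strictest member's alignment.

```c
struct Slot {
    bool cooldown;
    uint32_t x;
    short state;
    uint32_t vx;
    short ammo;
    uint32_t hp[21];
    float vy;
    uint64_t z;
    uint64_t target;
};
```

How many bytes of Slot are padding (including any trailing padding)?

11

0..1  cooldown  (1B, 1-aligned)
1..4  -- padding (3B)
4..8  x  (4B, 4-aligned)
8..10  state  (2B, 2-aligned)
10..12  -- padding (2B)
12..16  vx  (4B, 4-aligned)
16..18  ammo  (2B, 2-aligned)
18..20  -- padding (2B)
20..104  hp  (84B, 4-aligned)
104..108  vy  (4B, 4-aligned)
108..112  -- padding (4B)
112..120  z  (8B, 8-aligned)
120..128  target  (8B, 8-aligned)
sizeof = 128, alignof = 8
data bytes 117, size 128 → padding 11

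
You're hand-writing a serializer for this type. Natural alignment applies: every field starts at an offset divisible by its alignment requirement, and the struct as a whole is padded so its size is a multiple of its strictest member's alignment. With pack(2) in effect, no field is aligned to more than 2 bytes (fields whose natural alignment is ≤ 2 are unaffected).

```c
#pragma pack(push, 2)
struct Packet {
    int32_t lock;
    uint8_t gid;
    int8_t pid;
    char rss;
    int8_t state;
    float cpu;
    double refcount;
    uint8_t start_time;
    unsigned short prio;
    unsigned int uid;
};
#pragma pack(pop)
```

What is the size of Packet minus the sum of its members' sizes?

lock at 0 (size 4, align 2) → ends 4
gid at 4 (size 1, align 1) → ends 5
pid at 5 (size 1, align 1) → ends 6
rss at 6 (size 1, align 1) → ends 7
state at 7 (size 1, align 1) → ends 8
cpu at 8 (size 4, align 2) → ends 12
refcount at 12 (size 8, align 2) → ends 20
start_time at 20 (size 1, align 1) → ends 21
pad 1 to align 2 for prio
prio at 22 (size 2, align 2) → ends 24
uid at 24 (size 4, align 2) → ends 28
total 28 bytes, alignment 2
data bytes 27, size 28 → padding 1

1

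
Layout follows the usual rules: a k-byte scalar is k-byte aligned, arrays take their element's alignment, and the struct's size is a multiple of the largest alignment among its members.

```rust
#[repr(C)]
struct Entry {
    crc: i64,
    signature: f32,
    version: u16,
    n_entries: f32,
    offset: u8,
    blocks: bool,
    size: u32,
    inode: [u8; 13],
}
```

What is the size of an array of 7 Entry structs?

336

@0: crc [8B, align 8] → 8
@8: signature [4B, align 4] → 12
@12: version [2B, align 2] → 14
+2 pad (align 4)
@16: n_entries [4B, align 4] → 20
@20: offset [1B, align 1] → 21
@21: blocks [1B, align 1] → 22
+2 pad (align 4)
@24: size [4B, align 4] → 28
@28: inode [13B, align 1] → 41
+7 tail pad (align 8)
size 48, align 8
array of 7: 7 × 48 = 336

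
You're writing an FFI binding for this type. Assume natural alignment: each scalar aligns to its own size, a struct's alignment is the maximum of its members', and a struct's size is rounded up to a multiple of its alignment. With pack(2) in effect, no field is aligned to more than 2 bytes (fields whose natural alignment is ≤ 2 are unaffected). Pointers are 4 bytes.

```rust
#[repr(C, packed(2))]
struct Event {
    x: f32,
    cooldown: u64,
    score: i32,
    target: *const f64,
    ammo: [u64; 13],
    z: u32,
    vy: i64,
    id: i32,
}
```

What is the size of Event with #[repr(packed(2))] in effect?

140

@0: x [4B, align 2] → 4
@4: cooldown [8B, align 2] → 12
@12: score [4B, align 2] → 16
@16: target [4B, align 2] → 20
@20: ammo [104B, align 2] → 124
@124: z [4B, align 2] → 128
@128: vy [8B, align 2] → 136
@136: id [4B, align 2] → 140
size 140, align 2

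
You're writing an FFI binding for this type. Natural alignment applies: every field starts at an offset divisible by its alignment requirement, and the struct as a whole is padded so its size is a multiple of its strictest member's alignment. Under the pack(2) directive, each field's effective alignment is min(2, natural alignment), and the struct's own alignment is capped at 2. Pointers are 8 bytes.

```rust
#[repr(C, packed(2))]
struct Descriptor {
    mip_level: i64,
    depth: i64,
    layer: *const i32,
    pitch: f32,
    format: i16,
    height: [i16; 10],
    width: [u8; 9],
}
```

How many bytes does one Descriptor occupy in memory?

60

mip_level at 0 (size 8, align 2) → ends 8
depth at 8 (size 8, align 2) → ends 16
layer at 16 (size 8, align 2) → ends 24
pitch at 24 (size 4, align 2) → ends 28
format at 28 (size 2, align 2) → ends 30
height at 30 (size 20, align 2) → ends 50
width at 50 (size 9, align 1) → ends 59
tail pad 1 to reach multiple of 2
total 60 bytes, alignment 2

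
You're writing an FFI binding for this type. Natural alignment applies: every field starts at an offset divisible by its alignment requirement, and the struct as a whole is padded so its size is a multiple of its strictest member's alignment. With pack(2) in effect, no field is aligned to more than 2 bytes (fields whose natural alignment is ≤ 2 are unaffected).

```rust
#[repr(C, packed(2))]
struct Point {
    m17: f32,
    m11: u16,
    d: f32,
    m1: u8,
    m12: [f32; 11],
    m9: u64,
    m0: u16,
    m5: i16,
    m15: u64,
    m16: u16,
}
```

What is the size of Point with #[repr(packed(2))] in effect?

0..4  m17  (4B, 2-aligned)
4..6  m11  (2B, 2-aligned)
6..10  d  (4B, 2-aligned)
10..11  m1  (1B, 1-aligned)
11..12  -- padding (1B)
12..56  m12  (44B, 2-aligned)
56..64  m9  (8B, 2-aligned)
64..66  m0  (2B, 2-aligned)
66..68  m5  (2B, 2-aligned)
68..76  m15  (8B, 2-aligned)
76..78  m16  (2B, 2-aligned)
sizeof = 78, alignof = 2

78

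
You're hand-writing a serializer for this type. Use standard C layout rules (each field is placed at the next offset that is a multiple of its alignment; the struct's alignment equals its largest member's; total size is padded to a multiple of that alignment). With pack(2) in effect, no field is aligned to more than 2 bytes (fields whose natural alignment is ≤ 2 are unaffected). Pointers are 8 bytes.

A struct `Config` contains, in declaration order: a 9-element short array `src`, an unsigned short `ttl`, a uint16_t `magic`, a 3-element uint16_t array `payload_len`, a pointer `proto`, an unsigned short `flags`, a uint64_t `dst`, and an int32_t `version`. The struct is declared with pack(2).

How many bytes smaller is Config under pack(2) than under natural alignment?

14

natural layout:
  @0: src [18B, align 2] → 18
  @18: ttl [2B, align 2] → 20
  @20: magic [2B, align 2] → 22
  @22: payload_len [6B, align 2] → 28
  +4 pad (align 8)
  @32: proto [8B, align 8] → 40
  @40: flags [2B, align 2] → 42
  +6 pad (align 8)
  @48: dst [8B, align 8] → 56
  @56: version [4B, align 4] → 60
  +4 tail pad (align 8)
  size 64, align 8
packed(2) layout:
  @0: src [18B, align 2] → 18
  @18: ttl [2B, align 2] → 20
  @20: magic [2B, align 2] → 22
  @22: payload_len [6B, align 2] → 28
  @28: proto [8B, align 2] → 36
  @36: flags [2B, align 2] → 38
  @38: dst [8B, align 2] → 46
  @46: version [4B, align 2] → 50
  size 50, align 2
64 − 50 = 14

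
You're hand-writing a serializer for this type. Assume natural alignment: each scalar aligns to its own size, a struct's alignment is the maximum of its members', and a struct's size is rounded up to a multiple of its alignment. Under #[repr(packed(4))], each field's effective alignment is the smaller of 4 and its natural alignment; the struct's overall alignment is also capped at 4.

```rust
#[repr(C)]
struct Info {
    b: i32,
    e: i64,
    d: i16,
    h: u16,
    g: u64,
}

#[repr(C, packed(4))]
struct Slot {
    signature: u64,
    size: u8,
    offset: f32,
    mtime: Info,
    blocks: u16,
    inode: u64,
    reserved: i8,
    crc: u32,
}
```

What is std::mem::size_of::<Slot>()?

68 bytes

Info: @0: b [4B, align 4] → 4; +4 pad (align 8); @8: e [8B, align 8] → 16; @16: d [2B, align 2] → 18; @18: h [2B, align 2] → 20; +4 pad (align 8); @24: g [8B, align 8] → 32; size 32, align 8
@0: signature [8B, align 4] → 8
@8: size [1B, align 1] → 9
+3 pad (align 4)
@12: offset [4B, align 4] → 16
@16: mtime [32B, align 4] → 48
@48: blocks [2B, align 2] → 50
+2 pad (align 4)
@52: inode [8B, align 4] → 60
@60: reserved [1B, align 1] → 61
+3 pad (align 4)
@64: crc [4B, align 4] → 68
size 68, align 4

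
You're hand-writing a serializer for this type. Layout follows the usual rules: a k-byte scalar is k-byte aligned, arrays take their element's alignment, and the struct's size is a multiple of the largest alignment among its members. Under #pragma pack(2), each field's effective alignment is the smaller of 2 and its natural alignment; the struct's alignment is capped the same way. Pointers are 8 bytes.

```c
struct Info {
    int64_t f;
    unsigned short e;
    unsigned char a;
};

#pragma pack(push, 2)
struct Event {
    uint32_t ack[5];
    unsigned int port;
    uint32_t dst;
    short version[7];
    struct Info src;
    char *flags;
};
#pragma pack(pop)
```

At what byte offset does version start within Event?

28

Info: @0: f [8B, align 8] → 8; @8: e [2B, align 2] → 10; @10: a [1B, align 1] → 11; +5 tail pad (align 8); size 16, align 8
@0: ack [20B, align 2] → 20
@20: port [4B, align 2] → 24
@24: dst [4B, align 2] → 28
@28: version [14B, align 2] → 42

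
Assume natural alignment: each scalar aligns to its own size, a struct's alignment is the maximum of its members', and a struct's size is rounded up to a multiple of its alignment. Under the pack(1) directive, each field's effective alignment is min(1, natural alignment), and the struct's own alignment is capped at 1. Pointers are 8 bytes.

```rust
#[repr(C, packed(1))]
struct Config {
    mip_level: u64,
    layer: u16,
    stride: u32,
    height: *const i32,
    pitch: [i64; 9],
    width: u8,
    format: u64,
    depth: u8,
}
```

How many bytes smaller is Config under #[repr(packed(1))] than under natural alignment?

16

natural layout:
  mip_level at 0 (size 8, align 8) → ends 8
  layer at 8 (size 2, align 2) → ends 10
  pad 2 to align 4 for stride
  stride at 12 (size 4, align 4) → ends 16
  height at 16 (size 8, align 8) → ends 24
  pitch at 24 (size 72, align 8) → ends 96
  width at 96 (size 1, align 1) → ends 97
  pad 7 to align 8 for format
  format at 104 (size 8, align 8) → ends 112
  depth at 112 (size 1, align 1) → ends 113
  tail pad 7 to reach multiple of 8
  total 120 bytes, alignment 8
packed(1) layout:
  mip_level at 0 (size 8, align 1) → ends 8
  layer at 8 (size 2, align 1) → ends 10
  stride at 10 (size 4, align 1) → ends 14
  height at 14 (size 8, align 1) → ends 22
  pitch at 22 (size 72, align 1) → ends 94
  width at 94 (size 1, align 1) → ends 95
  format at 95 (size 8, align 1) → ends 103
  depth at 103 (size 1, align 1) → ends 104
  total 104 bytes, alignment 1
120 − 104 = 16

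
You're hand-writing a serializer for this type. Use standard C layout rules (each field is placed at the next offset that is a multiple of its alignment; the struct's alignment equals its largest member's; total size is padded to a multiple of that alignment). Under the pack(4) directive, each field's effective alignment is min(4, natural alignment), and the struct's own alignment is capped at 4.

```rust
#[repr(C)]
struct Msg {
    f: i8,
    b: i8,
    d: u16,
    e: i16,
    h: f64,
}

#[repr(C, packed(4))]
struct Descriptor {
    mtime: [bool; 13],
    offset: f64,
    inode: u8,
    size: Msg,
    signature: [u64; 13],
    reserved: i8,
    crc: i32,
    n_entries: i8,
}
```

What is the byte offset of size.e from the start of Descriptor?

Msg: 0..1  f  (1B, 1-aligned); 1..2  b  (1B, 1-aligned); 2..4  d  (2B, 2-aligned); 4..6  e  (2B, 2-aligned); 6..8  -- padding (2B); 8..16  h  (8B, 8-aligned); sizeof = 16, alignof = 8
0..13  mtime  (13B, 1-aligned)
13..16  -- padding (3B)
16..24  offset  (8B, 4-aligned)
24..25  inode  (1B, 1-aligned)
25..28  -- padding (3B)
28..44  size  (16B, 4-aligned)
within Msg: e at 4
28 + 4 = 32

32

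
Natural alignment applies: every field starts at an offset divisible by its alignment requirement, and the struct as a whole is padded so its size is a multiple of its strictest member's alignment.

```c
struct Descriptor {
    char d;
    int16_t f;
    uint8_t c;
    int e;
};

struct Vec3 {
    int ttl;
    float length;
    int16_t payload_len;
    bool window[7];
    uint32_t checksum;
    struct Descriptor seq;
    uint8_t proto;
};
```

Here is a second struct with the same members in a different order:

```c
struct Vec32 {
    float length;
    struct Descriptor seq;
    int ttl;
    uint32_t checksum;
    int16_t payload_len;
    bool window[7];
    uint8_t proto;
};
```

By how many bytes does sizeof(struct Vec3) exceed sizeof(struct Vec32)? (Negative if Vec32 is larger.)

4

Descriptor: @0: d [1B, align 1] → 1; +1 pad (align 2); @2: f [2B, align 2] → 4; @4: c [1B, align 1] → 5; +3 pad (align 4); @8: e [4B, align 4] → 12; size 12, align 4
@0: ttl [4B, align 4] → 4
@4: length [4B, align 4] → 8
@8: payload_len [2B, align 2] → 10
@10: window [7B, align 1] → 17
+3 pad (align 4)
@20: checksum [4B, align 4] → 24
@24: seq [12B, align 4] → 36
@36: proto [1B, align 1] → 37
+3 tail pad (align 4)
size 40, align 4
— Vec32 —
@0: length [4B, align 4] → 4
@4: seq [12B, align 4] → 16
@16: ttl [4B, align 4] → 20
@20: checksum [4B, align 4] → 24
@24: payload_len [2B, align 2] → 26
@26: window [7B, align 1] → 33
@33: proto [1B, align 1] → 34
+2 tail pad (align 4)
size 36, align 4
40 − 36 = 4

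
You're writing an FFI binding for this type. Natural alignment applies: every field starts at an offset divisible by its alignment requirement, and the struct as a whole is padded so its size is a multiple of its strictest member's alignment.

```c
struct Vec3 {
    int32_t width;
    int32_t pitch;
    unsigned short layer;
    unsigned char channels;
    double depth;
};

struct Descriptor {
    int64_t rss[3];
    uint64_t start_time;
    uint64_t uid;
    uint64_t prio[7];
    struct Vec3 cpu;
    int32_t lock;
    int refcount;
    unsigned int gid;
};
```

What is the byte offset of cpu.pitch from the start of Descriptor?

100

Vec3: @0: width [4B, align 4] → 4; @4: pitch [4B, align 4] → 8; @8: layer [2B, align 2] → 10; @10: channels [1B, align 1] → 11; +5 pad (align 8); @16: depth [8B, align 8] → 24; size 24, align 8
@0: rss [24B, align 8] → 24
@24: start_time [8B, align 8] → 32
@32: uid [8B, align 8] → 40
@40: prio [56B, align 8] → 96
@96: cpu [24B, align 8] → 120
within Vec3: pitch at 4
96 + 4 = 100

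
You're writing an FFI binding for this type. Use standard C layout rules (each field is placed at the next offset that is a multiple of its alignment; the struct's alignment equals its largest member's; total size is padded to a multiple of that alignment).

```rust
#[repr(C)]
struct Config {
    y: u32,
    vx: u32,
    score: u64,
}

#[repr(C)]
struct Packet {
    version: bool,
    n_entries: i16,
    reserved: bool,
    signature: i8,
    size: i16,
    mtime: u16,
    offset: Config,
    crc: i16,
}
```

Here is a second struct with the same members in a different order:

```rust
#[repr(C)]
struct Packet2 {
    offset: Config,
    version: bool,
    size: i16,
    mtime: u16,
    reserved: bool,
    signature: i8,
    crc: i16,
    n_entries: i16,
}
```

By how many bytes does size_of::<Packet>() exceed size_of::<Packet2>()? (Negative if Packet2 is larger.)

8

Config: @0: y [4B, align 4] → 4; @4: vx [4B, align 4] → 8; @8: score [8B, align 8] → 16; size 16, align 8
@0: version [1B, align 1] → 1
+1 pad (align 2)
@2: n_entries [2B, align 2] → 4
@4: reserved [1B, align 1] → 5
@5: signature [1B, align 1] → 6
@6: size [2B, align 2] → 8
@8: mtime [2B, align 2] → 10
+6 pad (align 8)
@16: offset [16B, align 8] → 32
@32: crc [2B, align 2] → 34
+6 tail pad (align 8)
size 40, align 8
— Packet2 —
@0: offset [16B, align 8] → 16
@16: version [1B, align 1] → 17
+1 pad (align 2)
@18: size [2B, align 2] → 20
@20: mtime [2B, align 2] → 22
@22: reserved [1B, align 1] → 23
@23: signature [1B, align 1] → 24
@24: crc [2B, align 2] → 26
@26: n_entries [2B, align 2] → 28
+4 tail pad (align 8)
size 32, align 8
40 − 32 = 8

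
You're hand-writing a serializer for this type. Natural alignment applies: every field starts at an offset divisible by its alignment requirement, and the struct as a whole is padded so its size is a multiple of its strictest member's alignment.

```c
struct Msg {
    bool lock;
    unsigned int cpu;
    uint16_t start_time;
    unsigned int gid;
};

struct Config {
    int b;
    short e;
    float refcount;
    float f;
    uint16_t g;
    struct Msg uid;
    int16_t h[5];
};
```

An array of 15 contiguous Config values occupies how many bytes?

720

Msg: 0..1  lock  (1B, 1-aligned); 1..4  -- padding (3B); 4..8  cpu  (4B, 4-aligned); 8..10  start_time  (2B, 2-aligned); 10..12  -- padding (2B); 12..16  gid  (4B, 4-aligned); sizeof = 16, alignof = 4
0..4  b  (4B, 4-aligned)
4..6  e  (2B, 2-aligned)
6..8  -- padding (2B)
8..12  refcount  (4B, 4-aligned)
12..16  f  (4B, 4-aligned)
16..18  g  (2B, 2-aligned)
18..20  -- padding (2B)
20..36  uid  (16B, 4-aligned)
36..46  h  (10B, 2-aligned)
46..48  -- tail padding (2B)
sizeof = 48, alignof = 4
array of 15: 15 × 48 = 720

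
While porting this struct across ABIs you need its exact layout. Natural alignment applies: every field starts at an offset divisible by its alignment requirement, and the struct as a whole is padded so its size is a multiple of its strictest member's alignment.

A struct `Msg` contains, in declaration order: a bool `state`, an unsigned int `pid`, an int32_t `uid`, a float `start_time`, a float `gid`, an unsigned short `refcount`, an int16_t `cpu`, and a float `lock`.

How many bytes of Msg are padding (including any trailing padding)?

3

state at 0 (size 1, align 1) → ends 1
pad 3 to align 4 for pid
pid at 4 (size 4, align 4) → ends 8
uid at 8 (size 4, align 4) → ends 12
start_time at 12 (size 4, align 4) → ends 16
gid at 16 (size 4, align 4) → ends 20
refcount at 20 (size 2, align 2) → ends 22
cpu at 22 (size 2, align 2) → ends 24
lock at 24 (size 4, align 4) → ends 28
total 28 bytes, alignment 4
data bytes 25, size 28 → padding 3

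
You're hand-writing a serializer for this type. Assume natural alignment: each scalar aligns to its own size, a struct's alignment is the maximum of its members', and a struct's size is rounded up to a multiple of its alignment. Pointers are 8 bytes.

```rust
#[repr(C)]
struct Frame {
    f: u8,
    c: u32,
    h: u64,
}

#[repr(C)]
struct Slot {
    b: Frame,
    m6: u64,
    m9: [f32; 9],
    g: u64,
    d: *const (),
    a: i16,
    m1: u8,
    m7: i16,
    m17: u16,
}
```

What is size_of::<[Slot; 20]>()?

Frame: f at 0 (size 1, align 1) → ends 1; pad 3 to align 4 for c; c at 4 (size 4, align 4) → ends 8; h at 8 (size 8, align 8) → ends 16; total 16 bytes, alignment 8
b at 0 (size 16, align 8) → ends 16
m6 at 16 (size 8, align 8) → ends 24
m9 at 24 (size 36, align 4) → ends 60
pad 4 to align 8 for g
g at 64 (size 8, align 8) → ends 72
d at 72 (size 8, align 8) → ends 80
a at 80 (size 2, align 2) → ends 82
m1 at 82 (size 1, align 1) → ends 83
pad 1 to align 2 for m7
m7 at 84 (size 2, align 2) → ends 86
m17 at 86 (size 2, align 2) → ends 88
total 88 bytes, alignment 8
array of 20: 20 × 88 = 1760

1760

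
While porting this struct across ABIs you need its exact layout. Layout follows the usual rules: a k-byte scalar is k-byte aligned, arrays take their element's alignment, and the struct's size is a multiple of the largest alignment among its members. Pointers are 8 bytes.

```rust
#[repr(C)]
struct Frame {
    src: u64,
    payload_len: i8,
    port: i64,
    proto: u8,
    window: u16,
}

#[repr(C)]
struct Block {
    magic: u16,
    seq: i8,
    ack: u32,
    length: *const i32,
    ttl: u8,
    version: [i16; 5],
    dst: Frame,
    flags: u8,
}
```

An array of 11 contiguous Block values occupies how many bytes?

Frame: @0: src [8B, align 8] → 8; @8: payload_len [1B, align 1] → 9; +7 pad (align 8); @16: port [8B, align 8] → 24; @24: proto [1B, align 1] → 25; +1 pad (align 2); @26: window [2B, align 2] → 28; +4 tail pad (align 8); size 32, align 8
@0: magic [2B, align 2] → 2
@2: seq [1B, align 1] → 3
+1 pad (align 4)
@4: ack [4B, align 4] → 8
@8: length [8B, align 8] → 16
@16: ttl [1B, align 1] → 17
+1 pad (align 2)
@18: version [10B, align 2] → 28
+4 pad (align 8)
@32: dst [32B, align 8] → 64
@64: flags [1B, align 1] → 65
+7 tail pad (align 8)
size 72, align 8
array of 11: 11 × 72 = 792

792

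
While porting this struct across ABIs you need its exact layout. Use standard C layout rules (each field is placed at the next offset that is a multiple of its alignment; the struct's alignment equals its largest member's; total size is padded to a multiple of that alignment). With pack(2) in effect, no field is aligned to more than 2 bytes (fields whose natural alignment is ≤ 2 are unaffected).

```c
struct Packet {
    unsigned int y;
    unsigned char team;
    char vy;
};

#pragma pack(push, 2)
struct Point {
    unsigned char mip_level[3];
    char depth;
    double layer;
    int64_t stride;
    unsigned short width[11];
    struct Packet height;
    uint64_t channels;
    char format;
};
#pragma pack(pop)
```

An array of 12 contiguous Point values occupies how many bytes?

Packet: 0..4  y  (4B, 4-aligned); 4..5  team  (1B, 1-aligned); 5..6  vy  (1B, 1-aligned); 6..8  -- tail padding (2B); sizeof = 8, alignof = 4
0..3  mip_level  (3B, 1-aligned)
3..4  depth  (1B, 1-aligned)
4..12  layer  (8B, 2-aligned)
12..20  stride  (8B, 2-aligned)
20..42  width  (22B, 2-aligned)
42..50  height  (8B, 2-aligned)
50..58  channels  (8B, 2-aligned)
58..59  format  (1B, 1-aligned)
59..60  -- tail padding (1B)
sizeof = 60, alignof = 2
array of 12: 12 × 60 = 720

720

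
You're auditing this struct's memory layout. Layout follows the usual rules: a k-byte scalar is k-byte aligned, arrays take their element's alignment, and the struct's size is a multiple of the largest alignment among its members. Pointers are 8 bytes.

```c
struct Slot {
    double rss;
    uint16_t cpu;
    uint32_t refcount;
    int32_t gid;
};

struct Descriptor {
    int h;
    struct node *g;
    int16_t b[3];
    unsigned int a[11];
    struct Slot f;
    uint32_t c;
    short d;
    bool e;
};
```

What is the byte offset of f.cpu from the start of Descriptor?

80

Slot: 0..8  rss  (8B, 8-aligned); 8..10  cpu  (2B, 2-aligned); 10..12  -- padding (2B); 12..16  refcount  (4B, 4-aligned); 16..20  gid  (4B, 4-aligned); 20..24  -- tail padding (4B); sizeof = 24, alignof = 8
0..4  h  (4B, 4-aligned)
4..8  -- padding (4B)
8..16  g  (8B, 8-aligned)
16..22  b  (6B, 2-aligned)
22..24  -- padding (2B)
24..68  a  (44B, 4-aligned)
68..72  -- padding (4B)
72..96  f  (24B, 8-aligned)
within Slot: cpu at 8
72 + 8 = 80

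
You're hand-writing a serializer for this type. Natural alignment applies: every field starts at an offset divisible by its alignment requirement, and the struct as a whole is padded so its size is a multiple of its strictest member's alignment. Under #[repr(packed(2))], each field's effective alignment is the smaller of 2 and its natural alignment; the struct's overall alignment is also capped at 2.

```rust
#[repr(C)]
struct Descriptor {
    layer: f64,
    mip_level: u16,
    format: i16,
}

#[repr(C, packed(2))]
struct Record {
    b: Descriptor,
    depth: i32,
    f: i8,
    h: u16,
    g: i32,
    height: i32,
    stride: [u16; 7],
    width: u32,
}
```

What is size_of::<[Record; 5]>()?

Descriptor: 0..8  layer  (8B, 8-aligned); 8..10  mip_level  (2B, 2-aligned); 10..12  format  (2B, 2-aligned); 12..16  -- tail padding (4B); sizeof = 16, alignof = 8
0..16  b  (16B, 2-aligned)
16..20  depth  (4B, 2-aligned)
20..21  f  (1B, 1-aligned)
21..22  -- padding (1B)
22..24  h  (2B, 2-aligned)
24..28  g  (4B, 2-aligned)
28..32  height  (4B, 2-aligned)
32..46  stride  (14B, 2-aligned)
46..50  width  (4B, 2-aligned)
sizeof = 50, alignof = 2
array of 5: 5 × 50 = 250

250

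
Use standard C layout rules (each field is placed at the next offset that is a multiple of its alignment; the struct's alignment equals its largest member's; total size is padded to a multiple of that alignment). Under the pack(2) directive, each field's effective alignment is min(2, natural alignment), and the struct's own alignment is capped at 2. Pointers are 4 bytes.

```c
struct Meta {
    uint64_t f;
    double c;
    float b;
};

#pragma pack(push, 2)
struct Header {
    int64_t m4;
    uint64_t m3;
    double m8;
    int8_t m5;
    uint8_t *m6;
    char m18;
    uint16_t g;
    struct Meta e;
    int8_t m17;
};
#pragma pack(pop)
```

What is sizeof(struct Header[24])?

1440

Meta: 0..8  f  (8B, 8-aligned); 8..16  c  (8B, 8-aligned); 16..20  b  (4B, 4-aligned); 20..24  -- tail padding (4B); sizeof = 24, alignof = 8
0..8  m4  (8B, 2-aligned)
8..16  m3  (8B, 2-aligned)
16..24  m8  (8B, 2-aligned)
24..25  m5  (1B, 1-aligned)
25..26  -- padding (1B)
26..30  m6  (4B, 2-aligned)
30..31  m18  (1B, 1-aligned)
31..32  -- padding (1B)
32..34  g  (2B, 2-aligned)
34..58  e  (24B, 2-aligned)
58..59  m17  (1B, 1-aligned)
59..60  -- tail padding (1B)
sizeof = 60, alignof = 2
array of 24: 24 × 60 = 1440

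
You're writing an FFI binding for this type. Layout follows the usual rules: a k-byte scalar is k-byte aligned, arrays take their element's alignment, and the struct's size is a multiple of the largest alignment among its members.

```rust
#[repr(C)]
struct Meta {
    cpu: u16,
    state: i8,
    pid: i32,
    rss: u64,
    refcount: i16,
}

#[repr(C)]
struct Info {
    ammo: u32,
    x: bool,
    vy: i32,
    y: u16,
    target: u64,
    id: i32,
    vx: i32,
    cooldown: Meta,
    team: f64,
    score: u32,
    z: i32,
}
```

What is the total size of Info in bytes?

Meta: 0..2  cpu  (2B, 2-aligned); 2..3  state  (1B, 1-aligned); 3..4  -- padding (1B); 4..8  pid  (4B, 4-aligned); 8..16  rss  (8B, 8-aligned); 16..18  refcount  (2B, 2-aligned); 18..24  -- tail padding (6B); sizeof = 24, alignof = 8
0..4  ammo  (4B, 4-aligned)
4..5  x  (1B, 1-aligned)
5..8  -- padding (3B)
8..12  vy  (4B, 4-aligned)
12..14  y  (2B, 2-aligned)
14..16  -- padding (2B)
16..24  target  (8B, 8-aligned)
24..28  id  (4B, 4-aligned)
28..32  vx  (4B, 4-aligned)
32..56  cooldown  (24B, 8-aligned)
56..64  team  (8B, 8-aligned)
64..68  score  (4B, 4-aligned)
68..72  z  (4B, 4-aligned)
sizeof = 72, alignof = 8

72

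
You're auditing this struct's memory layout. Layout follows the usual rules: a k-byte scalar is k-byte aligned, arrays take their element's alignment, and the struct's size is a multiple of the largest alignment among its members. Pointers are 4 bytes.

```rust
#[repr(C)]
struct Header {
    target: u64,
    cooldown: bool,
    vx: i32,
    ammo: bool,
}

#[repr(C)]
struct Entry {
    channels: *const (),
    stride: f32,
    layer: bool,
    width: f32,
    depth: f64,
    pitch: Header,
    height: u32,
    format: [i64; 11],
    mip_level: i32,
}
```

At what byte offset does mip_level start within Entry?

144

Header: 0..8  target  (8B, 8-aligned); 8..9  cooldown  (1B, 1-aligned); 9..12  -- padding (3B); 12..16  vx  (4B, 4-aligned); 16..17  ammo  (1B, 1-aligned); 17..24  -- tail padding (7B); sizeof = 24, alignof = 8
0..4  channels  (4B, 4-aligned)
4..8  stride  (4B, 4-aligned)
8..9  layer  (1B, 1-aligned)
9..12  -- padding (3B)
12..16  width  (4B, 4-aligned)
16..24  depth  (8B, 8-aligned)
24..48  pitch  (24B, 8-aligned)
48..52  height  (4B, 4-aligned)
52..56  -- padding (4B)
56..144  format  (88B, 8-aligned)
144..148  mip_level  (4B, 4-aligned)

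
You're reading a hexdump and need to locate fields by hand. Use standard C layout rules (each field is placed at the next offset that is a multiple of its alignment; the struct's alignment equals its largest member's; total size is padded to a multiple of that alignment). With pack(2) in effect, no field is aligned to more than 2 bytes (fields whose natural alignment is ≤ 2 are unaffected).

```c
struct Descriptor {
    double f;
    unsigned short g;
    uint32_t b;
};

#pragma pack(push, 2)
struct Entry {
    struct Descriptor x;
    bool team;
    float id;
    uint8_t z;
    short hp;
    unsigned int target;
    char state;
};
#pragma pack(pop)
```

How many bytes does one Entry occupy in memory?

Descriptor: f at 0 (size 8, align 8) → ends 8; g at 8 (size 2, align 2) → ends 10; pad 2 to align 4 for b; b at 12 (size 4, align 4) → ends 16; total 16 bytes, alignment 8
x at 0 (size 16, align 2) → ends 16
team at 16 (size 1, align 1) → ends 17
pad 1 to align 2 for id
id at 18 (size 4, align 2) → ends 22
z at 22 (size 1, align 1) → ends 23
pad 1 to align 2 for hp
hp at 24 (size 2, align 2) → ends 26
target at 26 (size 4, align 2) → ends 30
state at 30 (size 1, align 1) → ends 31
tail pad 1 to reach multiple of 2
total 32 bytes, alignment 2

32 bytes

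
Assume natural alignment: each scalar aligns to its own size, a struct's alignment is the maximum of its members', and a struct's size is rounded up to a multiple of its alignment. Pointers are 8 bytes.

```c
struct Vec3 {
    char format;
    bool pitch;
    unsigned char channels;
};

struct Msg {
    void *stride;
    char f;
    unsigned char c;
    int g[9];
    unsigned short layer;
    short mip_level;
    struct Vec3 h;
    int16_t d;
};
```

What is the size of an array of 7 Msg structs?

448

Vec3: @0: format [1B, align 1] → 1; @1: pitch [1B, align 1] → 2; @2: channels [1B, align 1] → 3; size 3, align 1
@0: stride [8B, align 8] → 8
@8: f [1B, align 1] → 9
@9: c [1B, align 1] → 10
+2 pad (align 4)
@12: g [36B, align 4] → 48
@48: layer [2B, align 2] → 50
@50: mip_level [2B, align 2] → 52
@52: h [3B, align 1] → 55
+1 pad (align 2)
@56: d [2B, align 2] → 58
+6 tail pad (align 8)
size 64, align 8
array of 7: 7 × 64 = 448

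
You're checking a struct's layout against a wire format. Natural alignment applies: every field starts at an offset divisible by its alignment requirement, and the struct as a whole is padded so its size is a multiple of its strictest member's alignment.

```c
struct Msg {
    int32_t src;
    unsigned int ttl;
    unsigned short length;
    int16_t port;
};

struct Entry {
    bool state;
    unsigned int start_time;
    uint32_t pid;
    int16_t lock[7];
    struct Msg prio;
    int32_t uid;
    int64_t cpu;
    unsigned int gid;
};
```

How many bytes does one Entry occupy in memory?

Msg: @0: src [4B, align 4] → 4; @4: ttl [4B, align 4] → 8; @8: length [2B, align 2] → 10; @10: port [2B, align 2] → 12; size 12, align 4
@0: state [1B, align 1] → 1
+3 pad (align 4)
@4: start_time [4B, align 4] → 8
@8: pid [4B, align 4] → 12
@12: lock [14B, align 2] → 26
+2 pad (align 4)
@28: prio [12B, align 4] → 40
@40: uid [4B, align 4] → 44
+4 pad (align 8)
@48: cpu [8B, align 8] → 56
@56: gid [4B, align 4] → 60
+4 tail pad (align 8)
size 64, align 8

64 bytes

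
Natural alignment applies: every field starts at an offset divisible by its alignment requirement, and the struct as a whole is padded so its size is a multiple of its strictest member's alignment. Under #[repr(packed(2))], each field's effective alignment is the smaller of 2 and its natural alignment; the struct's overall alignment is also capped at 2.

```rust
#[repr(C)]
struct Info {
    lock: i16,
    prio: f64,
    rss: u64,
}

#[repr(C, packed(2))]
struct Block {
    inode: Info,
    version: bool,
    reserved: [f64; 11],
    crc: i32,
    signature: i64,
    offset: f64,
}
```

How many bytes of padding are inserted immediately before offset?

0

Info: @0: lock [2B, align 2] → 2; +6 pad (align 8); @8: prio [8B, align 8] → 16; @16: rss [8B, align 8] → 24; size 24, align 8
@0: inode [24B, align 2] → 24
@24: version [1B, align 1] → 25
+1 pad (align 2)
@26: reserved [88B, align 2] → 114
@114: crc [4B, align 2] → 118
@118: signature [8B, align 2] → 126
@126: offset [8B, align 2] → 134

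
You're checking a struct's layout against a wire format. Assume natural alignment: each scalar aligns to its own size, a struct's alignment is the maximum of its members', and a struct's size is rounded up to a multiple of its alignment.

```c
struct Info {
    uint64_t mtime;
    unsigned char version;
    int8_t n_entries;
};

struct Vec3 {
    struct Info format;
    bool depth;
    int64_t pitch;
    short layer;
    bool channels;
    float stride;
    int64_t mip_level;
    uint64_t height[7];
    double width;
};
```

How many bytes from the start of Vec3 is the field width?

Info: @0: mtime [8B, align 8] → 8; @8: version [1B, align 1] → 9; @9: n_entries [1B, align 1] → 10; +6 tail pad (align 8); size 16, align 8
@0: format [16B, align 8] → 16
@16: depth [1B, align 1] → 17
+7 pad (align 8)
@24: pitch [8B, align 8] → 32
@32: layer [2B, align 2] → 34
@34: channels [1B, align 1] → 35
+1 pad (align 4)
@36: stride [4B, align 4] → 40
@40: mip_level [8B, align 8] → 48
@48: height [56B, align 8] → 104
@104: width [8B, align 8] → 112

104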